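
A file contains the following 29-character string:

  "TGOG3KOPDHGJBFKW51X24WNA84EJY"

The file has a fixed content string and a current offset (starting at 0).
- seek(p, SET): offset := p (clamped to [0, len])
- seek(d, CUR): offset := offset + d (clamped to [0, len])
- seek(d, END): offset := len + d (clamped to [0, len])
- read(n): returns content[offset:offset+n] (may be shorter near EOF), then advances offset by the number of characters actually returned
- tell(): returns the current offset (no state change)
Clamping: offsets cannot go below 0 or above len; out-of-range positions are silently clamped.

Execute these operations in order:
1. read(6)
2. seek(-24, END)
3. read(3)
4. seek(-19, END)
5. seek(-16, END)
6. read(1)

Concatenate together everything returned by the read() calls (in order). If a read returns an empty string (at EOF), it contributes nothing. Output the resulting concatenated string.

Answer: TGOG3KKOPF

Derivation:
After 1 (read(6)): returned 'TGOG3K', offset=6
After 2 (seek(-24, END)): offset=5
After 3 (read(3)): returned 'KOP', offset=8
After 4 (seek(-19, END)): offset=10
After 5 (seek(-16, END)): offset=13
After 6 (read(1)): returned 'F', offset=14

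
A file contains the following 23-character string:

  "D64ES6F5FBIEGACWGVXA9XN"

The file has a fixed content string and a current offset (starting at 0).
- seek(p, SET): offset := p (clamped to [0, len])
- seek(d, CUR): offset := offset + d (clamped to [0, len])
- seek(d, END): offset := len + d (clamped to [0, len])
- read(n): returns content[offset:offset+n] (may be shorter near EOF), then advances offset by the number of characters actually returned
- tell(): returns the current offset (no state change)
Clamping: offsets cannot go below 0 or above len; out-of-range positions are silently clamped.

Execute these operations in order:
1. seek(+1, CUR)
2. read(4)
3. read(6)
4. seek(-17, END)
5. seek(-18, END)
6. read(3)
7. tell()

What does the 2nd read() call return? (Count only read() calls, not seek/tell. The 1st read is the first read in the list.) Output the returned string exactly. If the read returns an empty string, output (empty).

After 1 (seek(+1, CUR)): offset=1
After 2 (read(4)): returned '64ES', offset=5
After 3 (read(6)): returned '6F5FBI', offset=11
After 4 (seek(-17, END)): offset=6
After 5 (seek(-18, END)): offset=5
After 6 (read(3)): returned '6F5', offset=8
After 7 (tell()): offset=8

Answer: 6F5FBI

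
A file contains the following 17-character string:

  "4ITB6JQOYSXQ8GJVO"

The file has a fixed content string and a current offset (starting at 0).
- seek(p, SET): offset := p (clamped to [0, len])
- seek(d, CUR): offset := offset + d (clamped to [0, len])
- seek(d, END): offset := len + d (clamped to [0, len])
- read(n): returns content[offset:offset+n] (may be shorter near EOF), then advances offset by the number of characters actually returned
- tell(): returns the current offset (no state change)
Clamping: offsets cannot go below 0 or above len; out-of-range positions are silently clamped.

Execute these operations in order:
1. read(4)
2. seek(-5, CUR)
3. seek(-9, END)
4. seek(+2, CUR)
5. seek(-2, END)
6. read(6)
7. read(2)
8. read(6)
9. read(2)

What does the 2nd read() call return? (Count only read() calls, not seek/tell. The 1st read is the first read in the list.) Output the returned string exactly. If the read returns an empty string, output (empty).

After 1 (read(4)): returned '4ITB', offset=4
After 2 (seek(-5, CUR)): offset=0
After 3 (seek(-9, END)): offset=8
After 4 (seek(+2, CUR)): offset=10
After 5 (seek(-2, END)): offset=15
After 6 (read(6)): returned 'VO', offset=17
After 7 (read(2)): returned '', offset=17
After 8 (read(6)): returned '', offset=17
After 9 (read(2)): returned '', offset=17

Answer: VO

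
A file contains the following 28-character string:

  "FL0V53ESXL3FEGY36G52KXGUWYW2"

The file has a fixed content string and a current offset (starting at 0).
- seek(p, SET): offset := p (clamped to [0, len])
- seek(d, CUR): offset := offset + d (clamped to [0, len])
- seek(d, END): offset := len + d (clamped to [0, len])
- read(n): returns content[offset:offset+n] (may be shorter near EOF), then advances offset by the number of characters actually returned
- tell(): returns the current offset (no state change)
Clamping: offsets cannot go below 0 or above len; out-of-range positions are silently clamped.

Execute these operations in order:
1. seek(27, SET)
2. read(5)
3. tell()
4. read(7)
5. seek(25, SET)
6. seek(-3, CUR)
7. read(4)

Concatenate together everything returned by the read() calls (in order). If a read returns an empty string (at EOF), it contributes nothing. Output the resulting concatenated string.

Answer: 2GUWY

Derivation:
After 1 (seek(27, SET)): offset=27
After 2 (read(5)): returned '2', offset=28
After 3 (tell()): offset=28
After 4 (read(7)): returned '', offset=28
After 5 (seek(25, SET)): offset=25
After 6 (seek(-3, CUR)): offset=22
After 7 (read(4)): returned 'GUWY', offset=26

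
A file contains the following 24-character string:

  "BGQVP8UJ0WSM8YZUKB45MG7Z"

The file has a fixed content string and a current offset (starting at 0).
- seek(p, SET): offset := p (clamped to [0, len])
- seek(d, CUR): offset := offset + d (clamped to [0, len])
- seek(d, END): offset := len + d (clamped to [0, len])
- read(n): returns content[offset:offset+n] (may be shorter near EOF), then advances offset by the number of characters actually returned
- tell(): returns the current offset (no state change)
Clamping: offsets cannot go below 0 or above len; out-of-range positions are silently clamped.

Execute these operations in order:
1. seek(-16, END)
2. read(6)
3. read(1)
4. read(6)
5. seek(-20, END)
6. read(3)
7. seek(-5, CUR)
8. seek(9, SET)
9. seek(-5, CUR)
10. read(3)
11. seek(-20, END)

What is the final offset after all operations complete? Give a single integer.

After 1 (seek(-16, END)): offset=8
After 2 (read(6)): returned '0WSM8Y', offset=14
After 3 (read(1)): returned 'Z', offset=15
After 4 (read(6)): returned 'UKB45M', offset=21
After 5 (seek(-20, END)): offset=4
After 6 (read(3)): returned 'P8U', offset=7
After 7 (seek(-5, CUR)): offset=2
After 8 (seek(9, SET)): offset=9
After 9 (seek(-5, CUR)): offset=4
After 10 (read(3)): returned 'P8U', offset=7
After 11 (seek(-20, END)): offset=4

Answer: 4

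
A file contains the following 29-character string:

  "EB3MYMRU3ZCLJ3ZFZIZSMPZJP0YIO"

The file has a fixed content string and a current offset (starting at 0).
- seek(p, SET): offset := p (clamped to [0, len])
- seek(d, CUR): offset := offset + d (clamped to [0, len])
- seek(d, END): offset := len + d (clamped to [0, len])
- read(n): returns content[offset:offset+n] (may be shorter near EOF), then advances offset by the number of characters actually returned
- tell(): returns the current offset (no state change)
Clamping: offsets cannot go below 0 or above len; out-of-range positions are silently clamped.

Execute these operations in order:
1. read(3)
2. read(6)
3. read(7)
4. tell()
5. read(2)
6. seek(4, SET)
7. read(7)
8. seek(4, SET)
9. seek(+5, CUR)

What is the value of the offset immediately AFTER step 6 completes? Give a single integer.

Answer: 4

Derivation:
After 1 (read(3)): returned 'EB3', offset=3
After 2 (read(6)): returned 'MYMRU3', offset=9
After 3 (read(7)): returned 'ZCLJ3ZF', offset=16
After 4 (tell()): offset=16
After 5 (read(2)): returned 'ZI', offset=18
After 6 (seek(4, SET)): offset=4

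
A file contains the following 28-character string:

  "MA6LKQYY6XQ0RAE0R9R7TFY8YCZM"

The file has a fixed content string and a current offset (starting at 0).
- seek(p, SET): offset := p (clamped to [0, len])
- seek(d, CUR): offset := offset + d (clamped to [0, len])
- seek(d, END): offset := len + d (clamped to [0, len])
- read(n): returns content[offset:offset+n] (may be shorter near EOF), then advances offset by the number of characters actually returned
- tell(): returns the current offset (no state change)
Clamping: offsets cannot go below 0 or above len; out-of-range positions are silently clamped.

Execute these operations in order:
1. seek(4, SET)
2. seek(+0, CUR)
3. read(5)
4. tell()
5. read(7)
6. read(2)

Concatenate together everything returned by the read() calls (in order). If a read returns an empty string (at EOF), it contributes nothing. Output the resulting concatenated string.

Answer: KQYY6XQ0RAE0R9

Derivation:
After 1 (seek(4, SET)): offset=4
After 2 (seek(+0, CUR)): offset=4
After 3 (read(5)): returned 'KQYY6', offset=9
After 4 (tell()): offset=9
After 5 (read(7)): returned 'XQ0RAE0', offset=16
After 6 (read(2)): returned 'R9', offset=18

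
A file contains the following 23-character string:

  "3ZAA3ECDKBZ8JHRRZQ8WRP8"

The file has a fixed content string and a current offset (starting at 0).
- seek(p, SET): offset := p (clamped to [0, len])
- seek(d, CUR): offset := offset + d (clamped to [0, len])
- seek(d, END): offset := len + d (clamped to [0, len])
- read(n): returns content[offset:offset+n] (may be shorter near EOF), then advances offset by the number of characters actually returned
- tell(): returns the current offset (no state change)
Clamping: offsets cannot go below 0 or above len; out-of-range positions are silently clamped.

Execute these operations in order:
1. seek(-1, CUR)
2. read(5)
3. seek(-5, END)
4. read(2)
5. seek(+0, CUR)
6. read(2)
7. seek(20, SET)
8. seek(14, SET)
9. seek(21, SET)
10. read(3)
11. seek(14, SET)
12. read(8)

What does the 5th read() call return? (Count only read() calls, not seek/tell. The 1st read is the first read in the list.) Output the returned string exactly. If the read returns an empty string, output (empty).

After 1 (seek(-1, CUR)): offset=0
After 2 (read(5)): returned '3ZAA3', offset=5
After 3 (seek(-5, END)): offset=18
After 4 (read(2)): returned '8W', offset=20
After 5 (seek(+0, CUR)): offset=20
After 6 (read(2)): returned 'RP', offset=22
After 7 (seek(20, SET)): offset=20
After 8 (seek(14, SET)): offset=14
After 9 (seek(21, SET)): offset=21
After 10 (read(3)): returned 'P8', offset=23
After 11 (seek(14, SET)): offset=14
After 12 (read(8)): returned 'RRZQ8WRP', offset=22

Answer: RRZQ8WRP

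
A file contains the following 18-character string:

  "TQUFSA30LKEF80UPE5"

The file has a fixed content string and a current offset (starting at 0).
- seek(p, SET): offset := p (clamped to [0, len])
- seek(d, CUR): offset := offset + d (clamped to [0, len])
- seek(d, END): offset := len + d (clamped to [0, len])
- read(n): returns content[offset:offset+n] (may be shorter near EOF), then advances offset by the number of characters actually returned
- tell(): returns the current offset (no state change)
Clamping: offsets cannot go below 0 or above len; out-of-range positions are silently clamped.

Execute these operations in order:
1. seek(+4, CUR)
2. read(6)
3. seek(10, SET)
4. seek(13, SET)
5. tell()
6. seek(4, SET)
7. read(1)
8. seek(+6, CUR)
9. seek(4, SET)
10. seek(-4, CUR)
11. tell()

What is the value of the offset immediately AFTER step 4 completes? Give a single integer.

After 1 (seek(+4, CUR)): offset=4
After 2 (read(6)): returned 'SA30LK', offset=10
After 3 (seek(10, SET)): offset=10
After 4 (seek(13, SET)): offset=13

Answer: 13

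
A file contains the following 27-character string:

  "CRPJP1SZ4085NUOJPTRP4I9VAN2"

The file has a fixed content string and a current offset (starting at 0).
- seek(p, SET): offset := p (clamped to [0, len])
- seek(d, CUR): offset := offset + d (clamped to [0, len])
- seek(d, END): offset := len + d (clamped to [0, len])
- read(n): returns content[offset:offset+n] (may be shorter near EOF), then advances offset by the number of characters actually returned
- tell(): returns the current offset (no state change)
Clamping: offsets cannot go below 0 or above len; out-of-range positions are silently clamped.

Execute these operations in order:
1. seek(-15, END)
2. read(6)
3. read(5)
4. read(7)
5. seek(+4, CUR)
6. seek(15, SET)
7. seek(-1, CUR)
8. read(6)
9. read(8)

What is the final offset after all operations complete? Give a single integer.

Answer: 27

Derivation:
After 1 (seek(-15, END)): offset=12
After 2 (read(6)): returned 'NUOJPT', offset=18
After 3 (read(5)): returned 'RP4I9', offset=23
After 4 (read(7)): returned 'VAN2', offset=27
After 5 (seek(+4, CUR)): offset=27
After 6 (seek(15, SET)): offset=15
After 7 (seek(-1, CUR)): offset=14
After 8 (read(6)): returned 'OJPTRP', offset=20
After 9 (read(8)): returned '4I9VAN2', offset=27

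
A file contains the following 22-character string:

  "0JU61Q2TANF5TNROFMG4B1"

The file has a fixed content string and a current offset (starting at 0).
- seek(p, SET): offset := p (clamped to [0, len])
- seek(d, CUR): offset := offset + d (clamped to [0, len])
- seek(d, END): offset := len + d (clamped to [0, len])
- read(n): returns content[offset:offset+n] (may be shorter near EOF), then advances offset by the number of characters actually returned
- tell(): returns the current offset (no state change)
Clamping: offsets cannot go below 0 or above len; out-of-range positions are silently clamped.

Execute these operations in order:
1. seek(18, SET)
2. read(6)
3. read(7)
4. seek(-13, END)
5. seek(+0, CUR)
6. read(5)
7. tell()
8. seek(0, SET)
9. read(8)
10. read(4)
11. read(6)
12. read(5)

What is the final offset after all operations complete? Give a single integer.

After 1 (seek(18, SET)): offset=18
After 2 (read(6)): returned 'G4B1', offset=22
After 3 (read(7)): returned '', offset=22
After 4 (seek(-13, END)): offset=9
After 5 (seek(+0, CUR)): offset=9
After 6 (read(5)): returned 'NF5TN', offset=14
After 7 (tell()): offset=14
After 8 (seek(0, SET)): offset=0
After 9 (read(8)): returned '0JU61Q2T', offset=8
After 10 (read(4)): returned 'ANF5', offset=12
After 11 (read(6)): returned 'TNROFM', offset=18
After 12 (read(5)): returned 'G4B1', offset=22

Answer: 22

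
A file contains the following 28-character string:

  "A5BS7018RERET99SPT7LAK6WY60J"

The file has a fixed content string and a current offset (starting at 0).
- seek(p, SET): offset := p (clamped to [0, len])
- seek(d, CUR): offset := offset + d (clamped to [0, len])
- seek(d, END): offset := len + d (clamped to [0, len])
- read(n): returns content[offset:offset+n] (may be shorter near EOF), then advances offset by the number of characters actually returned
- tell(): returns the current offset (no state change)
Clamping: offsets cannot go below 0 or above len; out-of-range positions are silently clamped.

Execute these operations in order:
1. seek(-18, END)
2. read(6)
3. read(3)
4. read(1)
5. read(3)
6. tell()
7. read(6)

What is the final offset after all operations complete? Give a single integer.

After 1 (seek(-18, END)): offset=10
After 2 (read(6)): returned 'RET99S', offset=16
After 3 (read(3)): returned 'PT7', offset=19
After 4 (read(1)): returned 'L', offset=20
After 5 (read(3)): returned 'AK6', offset=23
After 6 (tell()): offset=23
After 7 (read(6)): returned 'WY60J', offset=28

Answer: 28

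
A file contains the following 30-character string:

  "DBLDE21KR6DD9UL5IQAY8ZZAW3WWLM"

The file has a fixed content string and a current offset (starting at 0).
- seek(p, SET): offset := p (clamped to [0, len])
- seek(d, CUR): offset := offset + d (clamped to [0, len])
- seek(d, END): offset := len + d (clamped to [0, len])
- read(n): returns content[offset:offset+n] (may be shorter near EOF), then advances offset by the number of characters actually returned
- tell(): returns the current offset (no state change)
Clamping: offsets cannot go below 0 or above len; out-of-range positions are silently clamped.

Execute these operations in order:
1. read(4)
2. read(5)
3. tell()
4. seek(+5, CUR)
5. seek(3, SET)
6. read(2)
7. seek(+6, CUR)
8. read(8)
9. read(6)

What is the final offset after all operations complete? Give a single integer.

Answer: 25

Derivation:
After 1 (read(4)): returned 'DBLD', offset=4
After 2 (read(5)): returned 'E21KR', offset=9
After 3 (tell()): offset=9
After 4 (seek(+5, CUR)): offset=14
After 5 (seek(3, SET)): offset=3
After 6 (read(2)): returned 'DE', offset=5
After 7 (seek(+6, CUR)): offset=11
After 8 (read(8)): returned 'D9UL5IQA', offset=19
After 9 (read(6)): returned 'Y8ZZAW', offset=25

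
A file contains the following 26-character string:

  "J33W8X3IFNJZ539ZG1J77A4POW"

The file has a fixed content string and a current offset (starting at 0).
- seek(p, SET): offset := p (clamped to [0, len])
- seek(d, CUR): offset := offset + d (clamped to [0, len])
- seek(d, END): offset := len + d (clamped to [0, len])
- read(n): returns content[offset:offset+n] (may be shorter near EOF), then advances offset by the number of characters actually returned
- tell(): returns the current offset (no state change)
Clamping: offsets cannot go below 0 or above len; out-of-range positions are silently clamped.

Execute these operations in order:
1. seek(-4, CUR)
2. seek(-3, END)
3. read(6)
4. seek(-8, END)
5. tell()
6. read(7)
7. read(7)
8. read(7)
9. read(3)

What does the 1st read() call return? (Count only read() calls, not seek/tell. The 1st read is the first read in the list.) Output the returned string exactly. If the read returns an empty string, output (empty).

Answer: POW

Derivation:
After 1 (seek(-4, CUR)): offset=0
After 2 (seek(-3, END)): offset=23
After 3 (read(6)): returned 'POW', offset=26
After 4 (seek(-8, END)): offset=18
After 5 (tell()): offset=18
After 6 (read(7)): returned 'J77A4PO', offset=25
After 7 (read(7)): returned 'W', offset=26
After 8 (read(7)): returned '', offset=26
After 9 (read(3)): returned '', offset=26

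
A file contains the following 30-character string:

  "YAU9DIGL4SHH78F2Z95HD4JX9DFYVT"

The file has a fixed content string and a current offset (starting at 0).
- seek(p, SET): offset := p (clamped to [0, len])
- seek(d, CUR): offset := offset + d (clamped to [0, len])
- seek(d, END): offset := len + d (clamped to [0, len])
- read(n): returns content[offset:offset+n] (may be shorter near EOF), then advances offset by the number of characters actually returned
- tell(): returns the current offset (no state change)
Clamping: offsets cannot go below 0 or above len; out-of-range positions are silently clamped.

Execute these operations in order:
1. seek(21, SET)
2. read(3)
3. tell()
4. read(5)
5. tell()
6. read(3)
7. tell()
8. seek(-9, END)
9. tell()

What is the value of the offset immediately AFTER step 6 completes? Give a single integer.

Answer: 30

Derivation:
After 1 (seek(21, SET)): offset=21
After 2 (read(3)): returned '4JX', offset=24
After 3 (tell()): offset=24
After 4 (read(5)): returned '9DFYV', offset=29
After 5 (tell()): offset=29
After 6 (read(3)): returned 'T', offset=30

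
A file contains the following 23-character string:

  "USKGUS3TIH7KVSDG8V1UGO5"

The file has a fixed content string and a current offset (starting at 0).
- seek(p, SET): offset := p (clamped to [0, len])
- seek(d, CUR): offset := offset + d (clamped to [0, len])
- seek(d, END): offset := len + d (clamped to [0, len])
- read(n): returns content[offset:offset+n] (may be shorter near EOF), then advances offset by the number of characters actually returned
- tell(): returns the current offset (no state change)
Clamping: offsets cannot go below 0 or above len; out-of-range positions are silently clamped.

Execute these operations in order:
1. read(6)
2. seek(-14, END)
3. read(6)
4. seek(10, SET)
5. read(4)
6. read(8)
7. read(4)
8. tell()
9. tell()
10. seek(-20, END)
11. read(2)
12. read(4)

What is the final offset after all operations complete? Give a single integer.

After 1 (read(6)): returned 'USKGUS', offset=6
After 2 (seek(-14, END)): offset=9
After 3 (read(6)): returned 'H7KVSD', offset=15
After 4 (seek(10, SET)): offset=10
After 5 (read(4)): returned '7KVS', offset=14
After 6 (read(8)): returned 'DG8V1UGO', offset=22
After 7 (read(4)): returned '5', offset=23
After 8 (tell()): offset=23
After 9 (tell()): offset=23
After 10 (seek(-20, END)): offset=3
After 11 (read(2)): returned 'GU', offset=5
After 12 (read(4)): returned 'S3TI', offset=9

Answer: 9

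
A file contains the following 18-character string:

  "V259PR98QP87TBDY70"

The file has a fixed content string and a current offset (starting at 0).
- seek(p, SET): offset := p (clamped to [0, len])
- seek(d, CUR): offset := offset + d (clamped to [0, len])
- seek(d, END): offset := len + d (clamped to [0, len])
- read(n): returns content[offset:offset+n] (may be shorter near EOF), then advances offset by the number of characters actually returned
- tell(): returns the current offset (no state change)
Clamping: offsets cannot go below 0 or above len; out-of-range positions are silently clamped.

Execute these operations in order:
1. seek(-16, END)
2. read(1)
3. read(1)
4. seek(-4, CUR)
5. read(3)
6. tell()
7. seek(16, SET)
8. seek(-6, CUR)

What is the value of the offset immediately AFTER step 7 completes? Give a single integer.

Answer: 16

Derivation:
After 1 (seek(-16, END)): offset=2
After 2 (read(1)): returned '5', offset=3
After 3 (read(1)): returned '9', offset=4
After 4 (seek(-4, CUR)): offset=0
After 5 (read(3)): returned 'V25', offset=3
After 6 (tell()): offset=3
After 7 (seek(16, SET)): offset=16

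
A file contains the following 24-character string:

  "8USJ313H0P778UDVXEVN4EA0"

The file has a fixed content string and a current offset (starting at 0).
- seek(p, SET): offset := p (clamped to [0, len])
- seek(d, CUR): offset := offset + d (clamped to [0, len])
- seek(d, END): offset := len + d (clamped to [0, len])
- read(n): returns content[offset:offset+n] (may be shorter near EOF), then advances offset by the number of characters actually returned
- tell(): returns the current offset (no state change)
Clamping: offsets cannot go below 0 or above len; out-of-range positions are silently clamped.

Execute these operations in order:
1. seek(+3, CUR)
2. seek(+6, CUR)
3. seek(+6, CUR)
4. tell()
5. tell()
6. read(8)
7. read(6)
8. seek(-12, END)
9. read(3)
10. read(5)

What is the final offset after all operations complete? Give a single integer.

After 1 (seek(+3, CUR)): offset=3
After 2 (seek(+6, CUR)): offset=9
After 3 (seek(+6, CUR)): offset=15
After 4 (tell()): offset=15
After 5 (tell()): offset=15
After 6 (read(8)): returned 'VXEVN4EA', offset=23
After 7 (read(6)): returned '0', offset=24
After 8 (seek(-12, END)): offset=12
After 9 (read(3)): returned '8UD', offset=15
After 10 (read(5)): returned 'VXEVN', offset=20

Answer: 20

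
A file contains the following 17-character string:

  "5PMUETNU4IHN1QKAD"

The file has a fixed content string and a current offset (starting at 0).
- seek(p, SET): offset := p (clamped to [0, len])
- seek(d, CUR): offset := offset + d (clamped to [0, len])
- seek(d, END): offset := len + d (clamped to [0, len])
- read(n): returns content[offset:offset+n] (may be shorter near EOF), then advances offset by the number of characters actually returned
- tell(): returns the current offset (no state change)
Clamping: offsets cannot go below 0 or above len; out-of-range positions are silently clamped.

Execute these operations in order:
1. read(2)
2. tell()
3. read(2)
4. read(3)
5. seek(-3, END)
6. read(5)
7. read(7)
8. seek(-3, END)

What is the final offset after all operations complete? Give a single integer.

After 1 (read(2)): returned '5P', offset=2
After 2 (tell()): offset=2
After 3 (read(2)): returned 'MU', offset=4
After 4 (read(3)): returned 'ETN', offset=7
After 5 (seek(-3, END)): offset=14
After 6 (read(5)): returned 'KAD', offset=17
After 7 (read(7)): returned '', offset=17
After 8 (seek(-3, END)): offset=14

Answer: 14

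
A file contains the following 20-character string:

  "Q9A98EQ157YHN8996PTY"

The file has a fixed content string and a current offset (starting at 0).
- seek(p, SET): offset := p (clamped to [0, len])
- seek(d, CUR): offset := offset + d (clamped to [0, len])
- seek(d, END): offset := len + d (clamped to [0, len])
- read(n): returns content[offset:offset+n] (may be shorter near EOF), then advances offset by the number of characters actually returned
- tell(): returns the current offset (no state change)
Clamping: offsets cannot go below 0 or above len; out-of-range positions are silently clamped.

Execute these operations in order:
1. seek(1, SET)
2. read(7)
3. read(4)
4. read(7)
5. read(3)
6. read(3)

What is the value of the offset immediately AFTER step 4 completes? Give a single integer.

Answer: 19

Derivation:
After 1 (seek(1, SET)): offset=1
After 2 (read(7)): returned '9A98EQ1', offset=8
After 3 (read(4)): returned '57YH', offset=12
After 4 (read(7)): returned 'N8996PT', offset=19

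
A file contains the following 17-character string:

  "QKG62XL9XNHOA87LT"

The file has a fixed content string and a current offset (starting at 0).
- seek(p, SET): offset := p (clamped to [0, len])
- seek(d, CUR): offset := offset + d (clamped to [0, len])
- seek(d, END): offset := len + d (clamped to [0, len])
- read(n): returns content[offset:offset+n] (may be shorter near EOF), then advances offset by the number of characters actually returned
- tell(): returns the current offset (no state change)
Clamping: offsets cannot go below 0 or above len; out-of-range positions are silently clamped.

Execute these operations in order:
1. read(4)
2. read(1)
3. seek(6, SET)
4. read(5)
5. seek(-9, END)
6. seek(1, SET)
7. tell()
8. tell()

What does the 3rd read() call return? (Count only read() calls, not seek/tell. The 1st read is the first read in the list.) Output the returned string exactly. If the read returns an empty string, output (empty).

After 1 (read(4)): returned 'QKG6', offset=4
After 2 (read(1)): returned '2', offset=5
After 3 (seek(6, SET)): offset=6
After 4 (read(5)): returned 'L9XNH', offset=11
After 5 (seek(-9, END)): offset=8
After 6 (seek(1, SET)): offset=1
After 7 (tell()): offset=1
After 8 (tell()): offset=1

Answer: L9XNH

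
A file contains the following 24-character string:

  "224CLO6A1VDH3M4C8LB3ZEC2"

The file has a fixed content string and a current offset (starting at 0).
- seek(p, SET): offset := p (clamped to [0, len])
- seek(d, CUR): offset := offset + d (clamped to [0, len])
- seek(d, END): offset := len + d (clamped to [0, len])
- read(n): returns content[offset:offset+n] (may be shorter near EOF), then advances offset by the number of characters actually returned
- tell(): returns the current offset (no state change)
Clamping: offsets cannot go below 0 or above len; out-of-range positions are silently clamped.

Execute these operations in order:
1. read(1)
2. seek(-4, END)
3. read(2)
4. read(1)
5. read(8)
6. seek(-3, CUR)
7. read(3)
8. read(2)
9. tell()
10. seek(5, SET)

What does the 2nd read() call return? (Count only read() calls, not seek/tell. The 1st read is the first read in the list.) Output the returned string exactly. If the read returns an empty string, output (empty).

Answer: ZE

Derivation:
After 1 (read(1)): returned '2', offset=1
After 2 (seek(-4, END)): offset=20
After 3 (read(2)): returned 'ZE', offset=22
After 4 (read(1)): returned 'C', offset=23
After 5 (read(8)): returned '2', offset=24
After 6 (seek(-3, CUR)): offset=21
After 7 (read(3)): returned 'EC2', offset=24
After 8 (read(2)): returned '', offset=24
After 9 (tell()): offset=24
After 10 (seek(5, SET)): offset=5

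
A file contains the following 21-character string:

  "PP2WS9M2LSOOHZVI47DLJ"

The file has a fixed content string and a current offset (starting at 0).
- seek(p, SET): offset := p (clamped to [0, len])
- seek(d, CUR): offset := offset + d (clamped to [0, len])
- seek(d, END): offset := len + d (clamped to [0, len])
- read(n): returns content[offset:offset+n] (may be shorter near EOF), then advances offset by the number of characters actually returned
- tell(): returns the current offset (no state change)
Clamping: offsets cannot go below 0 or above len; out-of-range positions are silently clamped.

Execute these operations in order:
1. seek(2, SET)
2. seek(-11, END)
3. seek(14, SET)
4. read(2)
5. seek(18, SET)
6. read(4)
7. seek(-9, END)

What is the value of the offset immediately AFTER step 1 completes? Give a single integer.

Answer: 2

Derivation:
After 1 (seek(2, SET)): offset=2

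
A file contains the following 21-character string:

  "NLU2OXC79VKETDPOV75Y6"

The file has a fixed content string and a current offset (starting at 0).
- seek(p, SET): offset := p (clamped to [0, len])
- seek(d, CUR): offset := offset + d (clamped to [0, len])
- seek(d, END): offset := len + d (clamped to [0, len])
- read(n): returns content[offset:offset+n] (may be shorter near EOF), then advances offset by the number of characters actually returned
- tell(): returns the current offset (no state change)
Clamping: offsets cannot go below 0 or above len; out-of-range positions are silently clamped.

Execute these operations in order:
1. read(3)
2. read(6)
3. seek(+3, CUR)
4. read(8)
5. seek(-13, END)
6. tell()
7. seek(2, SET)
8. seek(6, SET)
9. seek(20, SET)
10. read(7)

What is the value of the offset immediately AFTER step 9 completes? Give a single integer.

After 1 (read(3)): returned 'NLU', offset=3
After 2 (read(6)): returned '2OXC79', offset=9
After 3 (seek(+3, CUR)): offset=12
After 4 (read(8)): returned 'TDPOV75Y', offset=20
After 5 (seek(-13, END)): offset=8
After 6 (tell()): offset=8
After 7 (seek(2, SET)): offset=2
After 8 (seek(6, SET)): offset=6
After 9 (seek(20, SET)): offset=20

Answer: 20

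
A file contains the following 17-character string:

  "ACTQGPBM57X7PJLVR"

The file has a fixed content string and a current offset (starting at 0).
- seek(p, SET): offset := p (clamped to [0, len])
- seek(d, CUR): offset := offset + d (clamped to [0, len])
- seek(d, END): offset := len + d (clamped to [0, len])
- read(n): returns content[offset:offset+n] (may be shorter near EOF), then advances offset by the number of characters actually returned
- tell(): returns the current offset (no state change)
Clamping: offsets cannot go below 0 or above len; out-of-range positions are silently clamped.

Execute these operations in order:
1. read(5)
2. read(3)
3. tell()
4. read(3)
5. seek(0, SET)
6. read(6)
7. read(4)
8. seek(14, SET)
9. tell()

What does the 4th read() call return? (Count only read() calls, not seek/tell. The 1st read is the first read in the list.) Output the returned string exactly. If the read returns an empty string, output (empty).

Answer: ACTQGP

Derivation:
After 1 (read(5)): returned 'ACTQG', offset=5
After 2 (read(3)): returned 'PBM', offset=8
After 3 (tell()): offset=8
After 4 (read(3)): returned '57X', offset=11
After 5 (seek(0, SET)): offset=0
After 6 (read(6)): returned 'ACTQGP', offset=6
After 7 (read(4)): returned 'BM57', offset=10
After 8 (seek(14, SET)): offset=14
After 9 (tell()): offset=14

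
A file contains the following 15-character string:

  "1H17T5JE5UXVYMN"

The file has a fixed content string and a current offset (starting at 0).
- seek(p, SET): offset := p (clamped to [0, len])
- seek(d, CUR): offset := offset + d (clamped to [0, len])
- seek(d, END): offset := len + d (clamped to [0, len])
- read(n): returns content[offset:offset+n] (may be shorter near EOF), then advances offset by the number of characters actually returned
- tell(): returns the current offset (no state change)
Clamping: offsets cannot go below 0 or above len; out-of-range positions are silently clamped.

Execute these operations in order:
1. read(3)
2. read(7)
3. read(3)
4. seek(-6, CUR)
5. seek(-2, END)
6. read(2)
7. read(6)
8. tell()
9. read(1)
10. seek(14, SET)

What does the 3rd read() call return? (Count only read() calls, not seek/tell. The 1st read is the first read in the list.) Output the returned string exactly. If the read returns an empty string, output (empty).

Answer: XVY

Derivation:
After 1 (read(3)): returned '1H1', offset=3
After 2 (read(7)): returned '7T5JE5U', offset=10
After 3 (read(3)): returned 'XVY', offset=13
After 4 (seek(-6, CUR)): offset=7
After 5 (seek(-2, END)): offset=13
After 6 (read(2)): returned 'MN', offset=15
After 7 (read(6)): returned '', offset=15
After 8 (tell()): offset=15
After 9 (read(1)): returned '', offset=15
After 10 (seek(14, SET)): offset=14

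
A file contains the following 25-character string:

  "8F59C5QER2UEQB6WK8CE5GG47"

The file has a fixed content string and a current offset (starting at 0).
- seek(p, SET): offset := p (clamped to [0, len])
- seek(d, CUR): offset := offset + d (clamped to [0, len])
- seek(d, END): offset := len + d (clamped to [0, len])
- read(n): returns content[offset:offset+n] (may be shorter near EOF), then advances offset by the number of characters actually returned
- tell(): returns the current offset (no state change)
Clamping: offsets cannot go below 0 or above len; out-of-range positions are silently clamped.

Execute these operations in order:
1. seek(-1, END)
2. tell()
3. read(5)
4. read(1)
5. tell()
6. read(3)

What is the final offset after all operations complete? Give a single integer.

After 1 (seek(-1, END)): offset=24
After 2 (tell()): offset=24
After 3 (read(5)): returned '7', offset=25
After 4 (read(1)): returned '', offset=25
After 5 (tell()): offset=25
After 6 (read(3)): returned '', offset=25

Answer: 25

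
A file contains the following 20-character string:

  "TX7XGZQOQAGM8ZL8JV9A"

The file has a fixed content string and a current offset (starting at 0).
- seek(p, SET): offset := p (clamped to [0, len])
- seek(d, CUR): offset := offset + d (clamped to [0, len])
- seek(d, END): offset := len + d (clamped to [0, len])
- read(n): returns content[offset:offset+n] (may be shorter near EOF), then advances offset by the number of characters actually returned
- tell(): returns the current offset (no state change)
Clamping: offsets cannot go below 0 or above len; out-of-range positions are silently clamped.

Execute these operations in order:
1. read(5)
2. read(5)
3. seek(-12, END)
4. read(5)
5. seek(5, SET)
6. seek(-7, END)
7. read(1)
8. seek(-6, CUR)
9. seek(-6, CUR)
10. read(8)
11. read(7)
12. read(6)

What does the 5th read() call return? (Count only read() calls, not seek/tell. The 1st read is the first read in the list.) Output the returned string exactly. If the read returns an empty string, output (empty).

After 1 (read(5)): returned 'TX7XG', offset=5
After 2 (read(5)): returned 'ZQOQA', offset=10
After 3 (seek(-12, END)): offset=8
After 4 (read(5)): returned 'QAGM8', offset=13
After 5 (seek(5, SET)): offset=5
After 6 (seek(-7, END)): offset=13
After 7 (read(1)): returned 'Z', offset=14
After 8 (seek(-6, CUR)): offset=8
After 9 (seek(-6, CUR)): offset=2
After 10 (read(8)): returned '7XGZQOQA', offset=10
After 11 (read(7)): returned 'GM8ZL8J', offset=17
After 12 (read(6)): returned 'V9A', offset=20

Answer: 7XGZQOQA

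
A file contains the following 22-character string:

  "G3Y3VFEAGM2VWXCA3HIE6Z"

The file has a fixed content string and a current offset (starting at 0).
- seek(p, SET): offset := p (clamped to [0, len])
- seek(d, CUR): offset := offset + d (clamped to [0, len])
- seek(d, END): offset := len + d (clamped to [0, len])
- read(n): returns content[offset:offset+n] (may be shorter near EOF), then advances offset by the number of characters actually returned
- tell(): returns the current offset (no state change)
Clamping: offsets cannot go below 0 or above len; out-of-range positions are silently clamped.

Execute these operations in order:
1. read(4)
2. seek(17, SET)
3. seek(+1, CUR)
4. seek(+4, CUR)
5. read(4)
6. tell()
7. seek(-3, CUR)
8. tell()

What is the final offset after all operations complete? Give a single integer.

After 1 (read(4)): returned 'G3Y3', offset=4
After 2 (seek(17, SET)): offset=17
After 3 (seek(+1, CUR)): offset=18
After 4 (seek(+4, CUR)): offset=22
After 5 (read(4)): returned '', offset=22
After 6 (tell()): offset=22
After 7 (seek(-3, CUR)): offset=19
After 8 (tell()): offset=19

Answer: 19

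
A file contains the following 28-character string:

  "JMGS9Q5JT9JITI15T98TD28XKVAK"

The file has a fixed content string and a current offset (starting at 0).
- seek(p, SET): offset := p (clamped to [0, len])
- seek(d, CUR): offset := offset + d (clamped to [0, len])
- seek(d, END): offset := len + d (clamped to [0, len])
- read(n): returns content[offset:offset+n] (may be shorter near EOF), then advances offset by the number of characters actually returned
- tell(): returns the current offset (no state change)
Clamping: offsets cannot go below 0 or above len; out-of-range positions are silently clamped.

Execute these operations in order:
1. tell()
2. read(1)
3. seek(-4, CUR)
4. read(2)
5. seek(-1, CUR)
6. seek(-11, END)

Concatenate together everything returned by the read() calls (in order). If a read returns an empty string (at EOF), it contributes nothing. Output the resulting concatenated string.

Answer: JJM

Derivation:
After 1 (tell()): offset=0
After 2 (read(1)): returned 'J', offset=1
After 3 (seek(-4, CUR)): offset=0
After 4 (read(2)): returned 'JM', offset=2
After 5 (seek(-1, CUR)): offset=1
After 6 (seek(-11, END)): offset=17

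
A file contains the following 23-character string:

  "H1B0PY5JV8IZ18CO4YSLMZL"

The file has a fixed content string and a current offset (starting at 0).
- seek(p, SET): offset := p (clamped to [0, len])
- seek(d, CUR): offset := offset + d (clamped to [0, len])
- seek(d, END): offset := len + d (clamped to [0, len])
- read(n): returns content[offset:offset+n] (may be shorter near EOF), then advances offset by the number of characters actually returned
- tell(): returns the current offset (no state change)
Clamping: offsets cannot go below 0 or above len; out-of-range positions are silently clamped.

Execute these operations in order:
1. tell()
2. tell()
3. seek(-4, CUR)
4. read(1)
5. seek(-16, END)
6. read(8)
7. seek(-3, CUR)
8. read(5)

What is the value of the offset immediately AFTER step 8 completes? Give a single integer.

Answer: 17

Derivation:
After 1 (tell()): offset=0
After 2 (tell()): offset=0
After 3 (seek(-4, CUR)): offset=0
After 4 (read(1)): returned 'H', offset=1
After 5 (seek(-16, END)): offset=7
After 6 (read(8)): returned 'JV8IZ18C', offset=15
After 7 (seek(-3, CUR)): offset=12
After 8 (read(5)): returned '18CO4', offset=17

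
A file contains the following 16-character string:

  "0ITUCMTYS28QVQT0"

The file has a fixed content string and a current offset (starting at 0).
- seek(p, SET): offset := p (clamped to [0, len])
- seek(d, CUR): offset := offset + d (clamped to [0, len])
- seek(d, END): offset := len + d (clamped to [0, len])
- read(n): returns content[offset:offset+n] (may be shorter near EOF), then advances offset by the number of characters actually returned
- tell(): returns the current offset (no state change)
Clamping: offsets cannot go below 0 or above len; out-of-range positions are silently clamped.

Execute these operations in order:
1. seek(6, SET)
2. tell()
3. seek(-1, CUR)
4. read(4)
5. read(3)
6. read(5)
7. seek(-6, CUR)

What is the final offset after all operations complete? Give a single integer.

Answer: 10

Derivation:
After 1 (seek(6, SET)): offset=6
After 2 (tell()): offset=6
After 3 (seek(-1, CUR)): offset=5
After 4 (read(4)): returned 'MTYS', offset=9
After 5 (read(3)): returned '28Q', offset=12
After 6 (read(5)): returned 'VQT0', offset=16
After 7 (seek(-6, CUR)): offset=10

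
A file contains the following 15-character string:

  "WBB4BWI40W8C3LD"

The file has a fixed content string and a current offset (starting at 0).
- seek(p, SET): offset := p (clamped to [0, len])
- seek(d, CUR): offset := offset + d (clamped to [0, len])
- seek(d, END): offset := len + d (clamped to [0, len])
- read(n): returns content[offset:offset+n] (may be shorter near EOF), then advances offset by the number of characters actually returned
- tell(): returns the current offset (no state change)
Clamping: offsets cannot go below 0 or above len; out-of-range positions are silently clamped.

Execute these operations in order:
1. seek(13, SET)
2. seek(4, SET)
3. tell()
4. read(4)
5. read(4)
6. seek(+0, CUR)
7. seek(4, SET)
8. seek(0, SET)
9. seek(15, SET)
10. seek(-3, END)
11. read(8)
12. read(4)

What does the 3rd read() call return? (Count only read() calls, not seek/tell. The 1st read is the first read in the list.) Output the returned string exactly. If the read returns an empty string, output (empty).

Answer: 3LD

Derivation:
After 1 (seek(13, SET)): offset=13
After 2 (seek(4, SET)): offset=4
After 3 (tell()): offset=4
After 4 (read(4)): returned 'BWI4', offset=8
After 5 (read(4)): returned '0W8C', offset=12
After 6 (seek(+0, CUR)): offset=12
After 7 (seek(4, SET)): offset=4
After 8 (seek(0, SET)): offset=0
After 9 (seek(15, SET)): offset=15
After 10 (seek(-3, END)): offset=12
After 11 (read(8)): returned '3LD', offset=15
After 12 (read(4)): returned '', offset=15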